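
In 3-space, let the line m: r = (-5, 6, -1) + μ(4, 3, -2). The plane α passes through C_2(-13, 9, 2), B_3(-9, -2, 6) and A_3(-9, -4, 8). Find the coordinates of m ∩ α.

C_2B_3 = (4, -11, 4), C_2A_3 = (4, -13, 6); a normal to α is C_2B_3 × C_2A_3 = (-14, -8, -8).
Using C_2: α has equation -14x - 8y - 8z = 94.
Substitute r = (-5, 6, -1) + t(4, 3, -2) into the plane: 30 + (-64)t = 94, so t = -1.
Intersection: (-5, 6, -1) + (-1)·(4, 3, -2) = (-9, 3, 1).

(-9, 3, 1)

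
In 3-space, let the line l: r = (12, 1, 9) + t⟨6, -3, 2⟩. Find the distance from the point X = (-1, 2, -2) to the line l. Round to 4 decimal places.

8.6307

Taking (12, 1, 9) on l with direction v = (6, -3, 2): w = X − (12, 1, 9) = (-13, 1, -11), and w × v = (-31, -40, 33).
Distance = |w × v| / |v| = √3650 / √49 ≈ 8.6307.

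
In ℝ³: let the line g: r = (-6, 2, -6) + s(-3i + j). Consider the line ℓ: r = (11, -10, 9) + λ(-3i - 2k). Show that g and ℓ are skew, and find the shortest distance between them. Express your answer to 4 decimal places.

Common perpendicular direction n = (-3, 1, 0) × (-3, 0, -2) = (-2, -6, 3).
With w = (11, -10, 9) − (-6, 2, -6) = (17, -12, 15), w · n = 83.
Since n ≠ 0 the lines are not parallel, and w · n = 83 ≠ 0 so they do not intersect; hence they are skew.
Distance = |w · n| / |n| = |83| / √49 ≈ 11.8571.

11.8571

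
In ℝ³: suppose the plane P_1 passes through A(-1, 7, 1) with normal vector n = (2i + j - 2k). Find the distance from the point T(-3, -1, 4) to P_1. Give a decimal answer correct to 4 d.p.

P_1: n·r = n·A gives 2x + y - 2z = 3.
n·T − d = (2)·(-3) + (1)·(-1) + (-2)·(4) − 3 = -18; |n| = √9.
Distance = |-18| / √9 = 18/√9 ≈ 6.0000.

6.0000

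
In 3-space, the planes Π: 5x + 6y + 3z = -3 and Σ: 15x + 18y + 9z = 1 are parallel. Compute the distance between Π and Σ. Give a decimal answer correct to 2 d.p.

Rescale Σ by 1/3: 5x + 6y + 3z = 1/3. Then distance = |-3 − (1/3)| / √70 ≈ 0.40.

0.40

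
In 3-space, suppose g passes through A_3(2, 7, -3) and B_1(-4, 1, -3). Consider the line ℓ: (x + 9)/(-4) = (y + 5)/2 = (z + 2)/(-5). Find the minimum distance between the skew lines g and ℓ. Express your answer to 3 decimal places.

0.108

A direction vector for g is B_1 − A_3 = (-6, -6, 0).
ℓ has direction (-4, 2, -5) through (-9, -5, -2).
Common perpendicular direction n = (-6, -6, 0) × (-4, 2, -5) = (30, -30, -36).
With w = (-9, -5, -2) − (2, 7, -3) = (-11, -12, 1), w · n = -6.
Distance = |w · n| / |n| = |-6| / √3096 ≈ 0.108.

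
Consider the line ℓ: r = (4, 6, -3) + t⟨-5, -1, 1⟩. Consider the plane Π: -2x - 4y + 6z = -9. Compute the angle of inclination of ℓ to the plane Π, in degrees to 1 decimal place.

sin θ = |n·v| / (|n||v|) = |20| / (√56 · √27) = 0.51434.
θ ≈ 31.0°.

31.0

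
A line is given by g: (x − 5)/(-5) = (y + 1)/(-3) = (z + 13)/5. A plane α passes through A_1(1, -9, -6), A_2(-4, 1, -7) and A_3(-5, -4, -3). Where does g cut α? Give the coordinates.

g has direction (-5, -3, 5) through (5, -1, -13).
A_1A_2 = (-5, 10, -1), A_1A_3 = (-6, 5, 3); a normal to α is A_1A_2 × A_1A_3 = (35, 21, 35).
Using A_1: α has equation 35x + 21y + 35z = -364.
Substitute r = (5, -1, -13) + t(-5, -3, 5) into the plane: -301 + (-63)t = -364, so t = 1.
Intersection: (5, -1, -13) + 1·(-5, -3, 5) = (0, -4, -8).

(0, -4, -8)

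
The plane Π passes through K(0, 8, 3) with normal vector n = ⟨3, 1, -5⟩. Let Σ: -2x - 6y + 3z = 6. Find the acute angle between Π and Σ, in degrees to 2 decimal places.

49.31

Π: n·r = n·K gives 3x + y - 5z = -7.
cos θ = |n₁·n₂| / (|n₁||n₂|) = |-27| / (√35 · √49).
θ = arccos(0.65198) ≈ 49.31°.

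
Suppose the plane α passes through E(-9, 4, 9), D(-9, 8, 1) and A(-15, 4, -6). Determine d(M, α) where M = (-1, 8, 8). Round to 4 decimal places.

ED = (0, 4, -8), EA = (-6, 0, -15); a normal to α is ED × EA = (-60, 48, 24).
Using E: α has equation -60x + 48y + 24z = 948.
n·M − d = (-60)·(-1) + (48)·(8) + (24)·(8) − 948 = -312; |n| = √6480.
Distance = |-312| / √6480 = 312/√6480 ≈ 3.8759.

3.8759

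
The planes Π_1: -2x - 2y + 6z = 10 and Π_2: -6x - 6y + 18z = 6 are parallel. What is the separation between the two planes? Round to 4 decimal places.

Rescale Π_2 by 1/3: -2x - 2y + 6z = 2. Then distance = |10 − 2| / √44 ≈ 1.2060.

1.2060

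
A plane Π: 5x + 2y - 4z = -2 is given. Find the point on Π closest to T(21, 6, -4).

(6, 0, 8)

Foot = T − λn with λ = (n·T − d)/|n|² = (133 − (-2))/45 = 3.
Foot = (21, 6, -4) − 3·(5, 2, -4) = (6, 0, 8).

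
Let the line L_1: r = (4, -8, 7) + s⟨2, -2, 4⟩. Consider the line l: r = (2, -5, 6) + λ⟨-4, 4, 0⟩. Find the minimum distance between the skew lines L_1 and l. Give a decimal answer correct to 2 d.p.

0.71

Common perpendicular direction n = (2, -2, 4) × (-4, 4, 0) = (-16, -16, 0).
With w = (2, -5, 6) − (4, -8, 7) = (-2, 3, -1), w · n = -16.
Distance = |w · n| / |n| = |-16| / √512 ≈ 0.71.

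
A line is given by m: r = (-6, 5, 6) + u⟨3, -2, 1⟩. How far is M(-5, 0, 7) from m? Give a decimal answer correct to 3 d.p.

3.606

Taking (-6, 5, 6) on m with direction v = (3, -2, 1): w = M − (-6, 5, 6) = (1, -5, 1), and w × v = (-3, 2, 13).
Distance = |w × v| / |v| = √182 / √14 ≈ 3.606.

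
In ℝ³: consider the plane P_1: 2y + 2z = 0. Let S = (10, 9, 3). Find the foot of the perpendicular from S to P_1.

Foot = S − λn with λ = (n·S − d)/|n|² = (24 − 0)/8 = 3.
Foot = (10, 9, 3) − 3·(0, 2, 2) = (10, 3, -3).

(10, 3, -3)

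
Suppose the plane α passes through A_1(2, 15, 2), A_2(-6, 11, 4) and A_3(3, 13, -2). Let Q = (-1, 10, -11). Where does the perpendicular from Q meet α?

A_1A_2 = (-8, -4, 2), A_1A_3 = (1, -2, -4); a normal to α is A_1A_2 × A_1A_3 = (20, -30, 20).
Using A_1: α has equation 20x - 30y + 20z = -370.
Foot = Q − λn with λ = (n·Q − d)/|n|² = (-540 − (-370))/1700 = -1/10.
Foot = (-1, 10, -11) − (-1/10)·(20, -30, 20) = (1, 7, -9).

(1, 7, -9)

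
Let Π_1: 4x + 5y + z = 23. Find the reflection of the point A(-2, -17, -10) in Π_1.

λ = (n·A − d)/|n|² = (-103 − 23)/42 = -3.
Reflection = A − 2λn = (-2, -17, -10) − (-6)·(4, 5, 1) = (22, 13, -4).

(22, 13, -4)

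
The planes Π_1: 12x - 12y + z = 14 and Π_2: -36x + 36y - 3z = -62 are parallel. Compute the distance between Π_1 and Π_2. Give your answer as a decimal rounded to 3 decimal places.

0.392

Rescale Π_2 by 1/(-3): 12x - 12y + z = 62/3. Then distance = |14 − (62/3)| / √289 ≈ 0.392.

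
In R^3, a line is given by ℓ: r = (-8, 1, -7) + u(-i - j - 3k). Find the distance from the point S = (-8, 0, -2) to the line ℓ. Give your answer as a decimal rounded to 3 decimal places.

2.860

Taking (-8, 1, -7) on ℓ with direction v = (-1, -1, -3): w = S − (-8, 1, -7) = (0, -1, 5), and w × v = (8, -5, -1).
Distance = |w × v| / |v| = √90 / √11 ≈ 2.860.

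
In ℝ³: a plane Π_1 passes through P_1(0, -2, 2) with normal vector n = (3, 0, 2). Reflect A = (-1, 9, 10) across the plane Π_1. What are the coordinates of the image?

Π_1: n·r = n·P_1 gives 3x + 2z = 4.
λ = (n·A − d)/|n|² = (17 − 4)/13 = 1.
Reflection = A − 2λn = (-1, 9, 10) − 2·(3, 0, 2) = (-7, 9, 6).

(-7, 9, 6)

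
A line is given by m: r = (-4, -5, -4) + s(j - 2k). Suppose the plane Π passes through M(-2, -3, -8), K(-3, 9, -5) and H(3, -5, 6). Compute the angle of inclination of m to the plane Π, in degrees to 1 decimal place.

20.4

MK = (-1, 12, 3), MH = (5, -2, 14); a normal to Π is MK × MH = (174, 29, -58).
Using M: Π has equation 174x + 29y - 58z = 29.
sin θ = |n·v| / (|n||v|) = |145| / (√34481 · √5) = 0.34922.
θ ≈ 20.4°.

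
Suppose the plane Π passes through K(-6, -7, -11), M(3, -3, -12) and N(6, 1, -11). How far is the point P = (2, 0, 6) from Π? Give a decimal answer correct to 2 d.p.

13.86

KM = (9, 4, -1), KN = (12, 8, 0); a normal to Π is KM × KN = (8, -12, 24).
Using K: Π has equation 8x - 12y + 24z = -228.
n·P − d = (8)·(2) + (-12)·(0) + (24)·(6) − (-228) = 388; |n| = √784.
Distance = |388| / √784 = 388/√784 ≈ 13.86.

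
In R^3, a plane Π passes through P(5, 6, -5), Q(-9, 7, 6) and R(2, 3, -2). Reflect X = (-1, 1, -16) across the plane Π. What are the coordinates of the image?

PQ = (-14, 1, 11), PR = (-3, -3, 3); a normal to Π is PQ × PR = (36, 9, 45).
Using P: Π has equation 36x + 9y + 45z = 9.
λ = (n·X − d)/|n|² = (-747 − 9)/3402 = -2/9.
Reflection = X − 2λn = (-1, 1, -16) − (-4/9)·(36, 9, 45) = (15, 5, 4).

(15, 5, 4)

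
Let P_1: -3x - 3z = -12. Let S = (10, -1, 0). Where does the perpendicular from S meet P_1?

(7, -1, -3)

Foot = S − λn with λ = (n·S − d)/|n|² = (-30 − (-12))/18 = -1.
Foot = (10, -1, 0) − (-1)·(-3, 0, -3) = (7, -1, -3).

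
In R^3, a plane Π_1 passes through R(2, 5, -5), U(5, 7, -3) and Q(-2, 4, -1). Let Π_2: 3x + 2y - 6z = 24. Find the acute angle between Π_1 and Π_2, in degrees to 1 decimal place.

75.6

RU = (3, 2, 2), RQ = (-4, -1, 4); a normal to Π_1 is RU × RQ = (10, -20, 5).
Using R: Π_1 has equation 10x - 20y + 5z = -105.
cos θ = |n₁·n₂| / (|n₁||n₂|) = |-40| / (√525 · √49).
θ = arccos(0.24939) ≈ 75.6°.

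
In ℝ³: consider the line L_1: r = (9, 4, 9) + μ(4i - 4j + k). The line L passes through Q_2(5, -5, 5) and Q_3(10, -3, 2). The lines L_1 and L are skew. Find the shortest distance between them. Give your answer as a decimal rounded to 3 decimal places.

A direction vector for L is Q_3 − Q_2 = (5, 2, -3).
Common perpendicular direction n = (4, -4, 1) × (5, 2, -3) = (10, 17, 28).
With w = (5, -5, 5) − (9, 4, 9) = (-4, -9, -4), w · n = -305.
Distance = |w · n| / |n| = |-305| / √1173 ≈ 8.905.

8.905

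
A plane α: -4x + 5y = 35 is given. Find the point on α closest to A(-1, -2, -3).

(-5, 3, -3)

Foot = A − λn with λ = (n·A − d)/|n|² = (-6 − 35)/41 = -1.
Foot = (-1, -2, -3) − (-1)·(-4, 5, 0) = (-5, 3, -3).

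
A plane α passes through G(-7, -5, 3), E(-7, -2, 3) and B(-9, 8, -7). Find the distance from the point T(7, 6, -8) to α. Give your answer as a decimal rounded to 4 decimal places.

15.8854

GE = (0, 3, 0), GB = (-2, 13, -10); a normal to α is GE × GB = (-30, 0, 6).
Using G: α has equation -30x + 6z = 228.
n·T − d = (-30)·(7) + (0)·(6) + (6)·(-8) − 228 = -486; |n| = √936.
Distance = |-486| / √936 = 486/√936 ≈ 15.8854.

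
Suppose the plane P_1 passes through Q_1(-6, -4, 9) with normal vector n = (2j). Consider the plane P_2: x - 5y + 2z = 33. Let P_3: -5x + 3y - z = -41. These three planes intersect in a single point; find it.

(5, -4, 4)

P_1: n·r = n·Q_1 gives 2y = -8.
Solving the 3×3 linear system 2y = -8, x - 5y + 2z = 33, -5x + 3y - z = -41 (e.g. by elimination or Cramer's rule, determinant = -18) gives (5, -4, 4).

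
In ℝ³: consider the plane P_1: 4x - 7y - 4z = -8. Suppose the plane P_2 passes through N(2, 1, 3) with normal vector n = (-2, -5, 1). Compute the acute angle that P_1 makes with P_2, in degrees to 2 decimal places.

P_2: n·r = n·N gives -2x - 5y + z = -6.
cos θ = |n₁·n₂| / (|n₁||n₂|) = |23| / (√81 · √30).
θ = arccos(0.46658) ≈ 62.19°.

62.19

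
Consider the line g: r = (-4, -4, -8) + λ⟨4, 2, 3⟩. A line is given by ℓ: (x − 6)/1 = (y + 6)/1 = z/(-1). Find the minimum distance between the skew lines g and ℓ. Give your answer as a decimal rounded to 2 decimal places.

5.43

ℓ has direction (1, 1, -1) through (6, -6, 0).
Common perpendicular direction n = (4, 2, 3) × (1, 1, -1) = (-5, 7, 2).
With w = (6, -6, 0) − (-4, -4, -8) = (10, -2, 8), w · n = -48.
Distance = |w · n| / |n| = |-48| / √78 ≈ 5.43.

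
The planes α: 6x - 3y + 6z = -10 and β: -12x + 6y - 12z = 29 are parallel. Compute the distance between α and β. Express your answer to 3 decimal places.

Rescale β by 1/(-2): 6x - 3y + 6z = -29/2. Then distance = |-10 − (-29/2)| / √81 ≈ 0.500.

0.500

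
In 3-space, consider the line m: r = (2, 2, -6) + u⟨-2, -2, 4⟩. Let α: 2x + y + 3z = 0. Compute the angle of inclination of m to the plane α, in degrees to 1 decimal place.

sin θ = |n·v| / (|n||v|) = |6| / (√14 · √24) = 0.32733.
θ ≈ 19.1°.

19.1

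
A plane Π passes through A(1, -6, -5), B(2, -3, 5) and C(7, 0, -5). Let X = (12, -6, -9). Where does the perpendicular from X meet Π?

AB = (1, 3, 10), AC = (6, 6, 0); a normal to Π is AB × AC = (-60, 60, -12).
Using A: Π has equation -60x + 60y - 12z = -360.
Foot = X − λn with λ = (n·X − d)/|n|² = (-972 − (-360))/7344 = -1/12.
Foot = (12, -6, -9) − (-1/12)·(-60, 60, -12) = (7, -1, -10).

(7, -1, -10)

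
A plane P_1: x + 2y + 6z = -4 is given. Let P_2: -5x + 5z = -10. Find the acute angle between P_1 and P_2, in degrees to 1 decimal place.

56.5

cos θ = |n₁·n₂| / (|n₁||n₂|) = |25| / (√41 · √50).
θ = arccos(0.55216) ≈ 56.5°.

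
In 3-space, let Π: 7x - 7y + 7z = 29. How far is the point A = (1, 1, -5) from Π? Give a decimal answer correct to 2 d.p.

n·A − d = (7)·(1) + (-7)·(1) + (7)·(-5) − 29 = -64; |n| = √147.
Distance = |-64| / √147 = 64/√147 ≈ 5.28.

5.28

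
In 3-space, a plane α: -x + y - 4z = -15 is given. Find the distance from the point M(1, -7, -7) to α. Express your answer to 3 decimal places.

n·M − d = (-1)·(1) + (1)·(-7) + (-4)·(-7) − (-15) = 35; |n| = √18.
Distance = |35| / √18 = 35/√18 ≈ 8.250.

8.250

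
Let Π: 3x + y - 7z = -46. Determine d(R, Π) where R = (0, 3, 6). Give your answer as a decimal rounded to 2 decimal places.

0.91

n·R − d = (3)·(0) + (1)·(3) + (-7)·(6) − (-46) = 7; |n| = √59.
Distance = |7| / √59 = 7/√59 ≈ 0.91.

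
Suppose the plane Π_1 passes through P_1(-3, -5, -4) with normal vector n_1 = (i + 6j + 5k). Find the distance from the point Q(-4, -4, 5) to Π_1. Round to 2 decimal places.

Π_1: n_1·r = n_1·P_1 gives x + 6y + 5z = -53.
n·Q − d = (1)·(-4) + (6)·(-4) + (5)·(5) − (-53) = 50; |n| = √62.
Distance = |50| / √62 = 50/√62 ≈ 6.35.

6.35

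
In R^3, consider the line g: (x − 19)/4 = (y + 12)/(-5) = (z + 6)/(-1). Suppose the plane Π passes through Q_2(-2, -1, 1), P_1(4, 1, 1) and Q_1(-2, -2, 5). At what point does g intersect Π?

g has direction (4, -5, -1) through (19, -12, -6).
Q_2P_1 = (6, 2, 0), Q_2Q_1 = (0, -1, 4); a normal to Π is Q_2P_1 × Q_2Q_1 = (8, -24, -6).
Using Q_2: Π has equation 8x - 24y - 6z = 2.
Substitute r = (19, -12, -6) + t(4, -5, -1) into the plane: 476 + 158t = 2, so t = -3.
Intersection: (19, -12, -6) + (-3)·(4, -5, -1) = (7, 3, -3).

(7, 3, -3)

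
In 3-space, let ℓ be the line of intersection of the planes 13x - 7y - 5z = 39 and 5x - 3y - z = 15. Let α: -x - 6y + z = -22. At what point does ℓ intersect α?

Direction of ℓ: (13, -7, -5) × (5, -3, -1) = (-8, -12, -4).
A point on ℓ: solving the two plane equations with x = 3 gives (3, 0, 0).
Substitute r = (3, 0, 0) + t(-8, -12, -4) into the plane: -3 + 76t = -22, so t = -1/4.
Intersection: (3, 0, 0) + (-1/4)·(-8, -12, -4) = (5, 3, 1).

(5, 3, 1)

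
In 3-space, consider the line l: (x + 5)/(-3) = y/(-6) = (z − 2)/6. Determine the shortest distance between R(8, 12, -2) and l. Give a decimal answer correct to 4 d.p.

10.1980

l has direction (-3, -6, 6) through (-5, 0, 2).
Taking (-5, 0, 2) on l with direction v = (-3, -6, 6): w = R − (-5, 0, 2) = (13, 12, -4), and w × v = (48, -66, -42).
Distance = |w × v| / |v| = √8424 / √81 ≈ 10.1980.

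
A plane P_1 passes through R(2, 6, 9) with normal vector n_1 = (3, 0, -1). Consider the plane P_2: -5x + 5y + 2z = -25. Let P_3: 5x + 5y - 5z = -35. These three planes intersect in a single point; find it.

(-1, -6, 0)

P_1: n_1·r = n_1·R gives 3x - z = -3.
Solving the 3×3 linear system 3x - z = -3, -5x + 5y + 2z = -25, 5x + 5y - 5z = -35 (e.g. by elimination or Cramer's rule, determinant = -55) gives (-1, -6, 0).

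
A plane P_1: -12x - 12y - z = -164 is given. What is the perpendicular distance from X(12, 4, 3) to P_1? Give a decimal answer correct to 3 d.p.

n·X − d = (-12)·(12) + (-12)·(4) + (-1)·(3) − (-164) = -31; |n| = √289.
Distance = |-31| / √289 = 31/√289 ≈ 1.824.

1.824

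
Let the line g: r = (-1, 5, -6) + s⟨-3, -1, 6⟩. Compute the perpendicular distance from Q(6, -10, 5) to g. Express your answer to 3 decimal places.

17.797

Taking (-1, 5, -6) on g with direction v = (-3, -1, 6): w = Q − (-1, 5, -6) = (7, -15, 11), and w × v = (-79, -75, -52).
Distance = |w × v| / |v| = √14570 / √46 ≈ 17.797.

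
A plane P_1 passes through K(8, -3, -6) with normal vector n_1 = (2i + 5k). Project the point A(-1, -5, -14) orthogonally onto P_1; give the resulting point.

(3, -5, -4)

P_1: n_1·r = n_1·K gives 2x + 5z = -14.
Foot = A − λn with λ = (n·A − d)/|n|² = (-72 − (-14))/29 = -2.
Foot = (-1, -5, -14) − (-2)·(2, 0, 5) = (3, -5, -4).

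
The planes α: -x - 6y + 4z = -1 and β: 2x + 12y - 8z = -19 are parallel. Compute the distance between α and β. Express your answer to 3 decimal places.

Rescale β by 1/(-2): -x - 6y + 4z = 19/2. Then distance = |-1 − (19/2)| / √53 ≈ 1.442.

1.442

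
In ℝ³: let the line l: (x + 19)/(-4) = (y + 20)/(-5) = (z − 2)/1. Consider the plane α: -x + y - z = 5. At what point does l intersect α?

l has direction (-4, -5, 1) through (-19, -20, 2).
Substitute r = (-19, -20, 2) + t(-4, -5, 1) into the plane: -3 + (-2)t = 5, so t = -4.
Intersection: (-19, -20, 2) + (-4)·(-4, -5, 1) = (-3, 0, -2).

(-3, 0, -2)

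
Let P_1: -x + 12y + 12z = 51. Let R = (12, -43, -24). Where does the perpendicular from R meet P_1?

Foot = R − λn with λ = (n·R − d)/|n|² = (-816 − 51)/289 = -3.
Foot = (12, -43, -24) − (-3)·(-1, 12, 12) = (9, -7, 12).

(9, -7, 12)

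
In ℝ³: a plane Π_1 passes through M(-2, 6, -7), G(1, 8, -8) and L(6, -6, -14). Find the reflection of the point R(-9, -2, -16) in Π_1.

MG = (3, 2, -1), ML = (8, -12, -7); a normal to Π_1 is MG × ML = (-26, 13, -52).
Using M: Π_1 has equation -26x + 13y - 52z = 494.
λ = (n·R − d)/|n|² = (1040 − 494)/3549 = 2/13.
Reflection = R − 2λn = (-9, -2, -16) − (4/13)·(-26, 13, -52) = (-1, -6, 0).

(-1, -6, 0)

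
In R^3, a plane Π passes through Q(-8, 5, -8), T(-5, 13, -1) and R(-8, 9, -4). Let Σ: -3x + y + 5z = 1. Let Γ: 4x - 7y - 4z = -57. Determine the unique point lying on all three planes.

(-8, 7, -6)

QT = (3, 8, 7), QR = (0, 4, 4); a normal to Π is QT × QR = (4, -12, 12).
Using Q: Π has equation 4x - 12y + 12z = -188.
Solving the 3×3 linear system 4x - 12y + 12z = -188, -3x + y + 5z = 1, 4x - 7y - 4z = -57 (e.g. by elimination or Cramer's rule, determinant = 232) gives (-8, 7, -6).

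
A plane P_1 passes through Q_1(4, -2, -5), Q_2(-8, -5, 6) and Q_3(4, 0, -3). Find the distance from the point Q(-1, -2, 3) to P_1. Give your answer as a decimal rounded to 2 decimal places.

1.18

Q_1Q_2 = (-12, -3, 11), Q_1Q_3 = (0, 2, 2); a normal to P_1 is Q_1Q_2 × Q_1Q_3 = (-28, 24, -24).
Using Q_1: P_1 has equation -28x + 24y - 24z = -40.
n·Q − d = (-28)·(-1) + (24)·(-2) + (-24)·(3) − (-40) = -52; |n| = √1936.
Distance = |-52| / √1936 = 52/√1936 ≈ 1.18.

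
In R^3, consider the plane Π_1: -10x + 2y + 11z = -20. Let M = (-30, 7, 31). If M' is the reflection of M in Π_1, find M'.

(30, -5, -35)

λ = (n·M − d)/|n|² = (655 − (-20))/225 = 3.
Reflection = M − 2λn = (-30, 7, 31) − 6·(-10, 2, 11) = (30, -5, -35).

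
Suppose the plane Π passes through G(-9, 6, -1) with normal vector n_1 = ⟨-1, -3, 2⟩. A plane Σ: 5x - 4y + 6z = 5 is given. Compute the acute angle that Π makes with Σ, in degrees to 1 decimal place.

Π: n_1·r = n_1·G gives -x - 3y + 2z = -11.
cos θ = |n₁·n₂| / (|n₁||n₂|) = |19| / (√14 · √77).
θ = arccos(0.57869) ≈ 54.6°.

54.6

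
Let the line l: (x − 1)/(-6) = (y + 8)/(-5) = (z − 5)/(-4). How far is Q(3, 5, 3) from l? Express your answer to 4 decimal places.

10.7317

l has direction (-6, -5, -4) through (1, -8, 5).
Taking (1, -8, 5) on l with direction v = (-6, -5, -4): w = Q − (1, -8, 5) = (2, 13, -2), and w × v = (-62, 20, 68).
Distance = |w × v| / |v| = √8868 / √77 ≈ 10.7317.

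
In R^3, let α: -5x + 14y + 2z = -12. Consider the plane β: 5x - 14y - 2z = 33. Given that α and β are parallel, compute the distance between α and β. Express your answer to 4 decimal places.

1.4000

Rescale β by 1/(-1): -5x + 14y + 2z = -33. Then distance = |-12 − (-33)| / √225 ≈ 1.4000.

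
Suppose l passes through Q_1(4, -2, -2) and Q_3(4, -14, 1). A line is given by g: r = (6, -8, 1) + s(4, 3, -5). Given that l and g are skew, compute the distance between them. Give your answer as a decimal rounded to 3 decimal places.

A direction vector for l is Q_3 − Q_1 = (0, -12, 3).
Common perpendicular direction n = (0, -12, 3) × (4, 3, -5) = (51, 12, 48).
With w = (6, -8, 1) − (4, -2, -2) = (2, -6, 3), w · n = 174.
Distance = |w · n| / |n| = |174| / √5049 ≈ 2.449.

2.449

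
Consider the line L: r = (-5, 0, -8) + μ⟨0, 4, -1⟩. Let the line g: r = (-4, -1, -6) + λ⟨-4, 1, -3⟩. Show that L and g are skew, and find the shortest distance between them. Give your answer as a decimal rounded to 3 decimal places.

0.858

Common perpendicular direction n = (0, 4, -1) × (-4, 1, -3) = (-11, 4, 16).
With w = (-4, -1, -6) − (-5, 0, -8) = (1, -1, 2), w · n = 17.
Since n ≠ 0 the lines are not parallel, and w · n = 17 ≠ 0 so they do not intersect; hence they are skew.
Distance = |w · n| / |n| = |17| / √393 ≈ 0.858.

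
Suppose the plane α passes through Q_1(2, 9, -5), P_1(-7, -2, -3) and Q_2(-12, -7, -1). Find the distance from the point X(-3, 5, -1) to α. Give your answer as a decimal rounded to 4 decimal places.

0.6838

Q_1P_1 = (-9, -11, 2), Q_1Q_2 = (-14, -16, 4); a normal to α is Q_1P_1 × Q_1Q_2 = (-12, 8, -10).
Using Q_1: α has equation -12x + 8y - 10z = 98.
n·X − d = (-12)·(-3) + (8)·(5) + (-10)·(-1) − 98 = -12; |n| = √308.
Distance = |-12| / √308 = 12/√308 ≈ 0.6838.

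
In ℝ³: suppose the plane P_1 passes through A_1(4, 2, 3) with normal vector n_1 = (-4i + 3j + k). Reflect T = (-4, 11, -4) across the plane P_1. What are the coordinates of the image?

(12, -1, -8)

P_1: n_1·r = n_1·A_1 gives -4x + 3y + z = -7.
λ = (n·T − d)/|n|² = (45 − (-7))/26 = 2.
Reflection = T − 2λn = (-4, 11, -4) − 4·(-4, 3, 1) = (12, -1, -8).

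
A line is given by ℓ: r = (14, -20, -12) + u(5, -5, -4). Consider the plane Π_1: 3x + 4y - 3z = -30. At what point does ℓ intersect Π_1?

Substitute r = (14, -20, -12) + t(5, -5, -4) into the plane: -2 + 7t = -30, so t = -4.
Intersection: (14, -20, -12) + (-4)·(5, -5, -4) = (-6, 0, 4).

(-6, 0, 4)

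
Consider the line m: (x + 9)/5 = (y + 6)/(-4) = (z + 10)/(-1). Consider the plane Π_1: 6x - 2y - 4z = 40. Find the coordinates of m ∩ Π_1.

m has direction (5, -4, -1) through (-9, -6, -10).
Substitute r = (-9, -6, -10) + t(5, -4, -1) into the plane: -2 + 42t = 40, so t = 1.
Intersection: (-9, -6, -10) + 1·(5, -4, -1) = (-4, -10, -11).

(-4, -10, -11)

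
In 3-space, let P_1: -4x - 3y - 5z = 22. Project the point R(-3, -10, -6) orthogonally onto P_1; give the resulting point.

(1, -7, -1)

Foot = R − λn with λ = (n·R − d)/|n|² = (72 − 22)/50 = 1.
Foot = (-3, -10, -6) − 1·(-4, -3, -5) = (1, -7, -1).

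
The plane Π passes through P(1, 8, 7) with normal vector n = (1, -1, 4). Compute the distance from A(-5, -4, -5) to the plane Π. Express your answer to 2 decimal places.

Π: n·r = n·P gives x - y + 4z = 21.
n·A − d = (1)·(-5) + (-1)·(-4) + (4)·(-5) − 21 = -42; |n| = √18.
Distance = |-42| / √18 = 42/√18 ≈ 9.90.

9.90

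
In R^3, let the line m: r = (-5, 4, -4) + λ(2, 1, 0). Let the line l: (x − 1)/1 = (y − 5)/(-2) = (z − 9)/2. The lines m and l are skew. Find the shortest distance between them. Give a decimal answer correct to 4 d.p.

8.4971

l has direction (1, -2, 2) through (1, 5, 9).
Common perpendicular direction n = (2, 1, 0) × (1, -2, 2) = (2, -4, -5).
With w = (1, 5, 9) − (-5, 4, -4) = (6, 1, 13), w · n = -57.
Distance = |w · n| / |n| = |-57| / √45 ≈ 8.4971.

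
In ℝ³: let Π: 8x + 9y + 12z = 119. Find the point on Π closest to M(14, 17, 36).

(-2, -1, 12)

Foot = M − λn with λ = (n·M − d)/|n|² = (697 − 119)/289 = 2.
Foot = (14, 17, 36) − 2·(8, 9, 12) = (-2, -1, 12).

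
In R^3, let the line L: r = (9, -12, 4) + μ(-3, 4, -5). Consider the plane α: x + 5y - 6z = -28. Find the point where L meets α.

(6, -8, -1)

Substitute r = (9, -12, 4) + t(-3, 4, -5) into the plane: -75 + 47t = -28, so t = 1.
Intersection: (9, -12, 4) + 1·(-3, 4, -5) = (6, -8, -1).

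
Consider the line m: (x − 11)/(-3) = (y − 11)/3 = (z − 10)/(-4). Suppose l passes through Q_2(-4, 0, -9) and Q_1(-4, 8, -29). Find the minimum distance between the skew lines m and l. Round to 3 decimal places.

21.810

m has direction (-3, 3, -4) through (11, 11, 10).
A direction vector for l is Q_1 − Q_2 = (0, 8, -20).
Common perpendicular direction n = (-3, 3, -4) × (0, 8, -20) = (-28, -60, -24).
With w = (-4, 0, -9) − (11, 11, 10) = (-15, -11, -19), w · n = 1536.
Distance = |w · n| / |n| = |1536| / √4960 ≈ 21.810.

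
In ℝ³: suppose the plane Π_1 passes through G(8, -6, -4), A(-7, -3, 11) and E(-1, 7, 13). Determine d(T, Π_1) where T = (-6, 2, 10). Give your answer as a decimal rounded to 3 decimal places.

GA = (-15, 3, 15), GE = (-9, 13, 17); a normal to Π_1 is GA × GE = (-144, 120, -168).
Using G: Π_1 has equation -144x + 120y - 168z = -1200.
n·T − d = (-144)·(-6) + (120)·(2) + (-168)·(10) − (-1200) = 624; |n| = √63360.
Distance = |624| / √63360 = 624/√63360 ≈ 2.479.

2.479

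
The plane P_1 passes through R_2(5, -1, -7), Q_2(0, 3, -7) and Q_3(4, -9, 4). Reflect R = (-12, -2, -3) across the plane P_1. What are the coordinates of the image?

(-4, 8, 5)

R_2Q_2 = (-5, 4, 0), R_2Q_3 = (-1, -8, 11); a normal to P_1 is R_2Q_2 × R_2Q_3 = (44, 55, 44).
Using R_2: P_1 has equation 44x + 55y + 44z = -143.
λ = (n·R − d)/|n|² = (-770 − (-143))/6897 = -1/11.
Reflection = R − 2λn = (-12, -2, -3) − (-2/11)·(44, 55, 44) = (-4, 8, 5).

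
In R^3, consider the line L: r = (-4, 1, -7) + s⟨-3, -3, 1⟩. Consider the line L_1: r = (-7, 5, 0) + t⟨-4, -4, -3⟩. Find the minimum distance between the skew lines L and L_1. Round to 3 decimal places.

4.950

Common perpendicular direction n = (-3, -3, 1) × (-4, -4, -3) = (13, -13, 0).
With w = (-7, 5, 0) − (-4, 1, -7) = (-3, 4, 7), w · n = -91.
Distance = |w · n| / |n| = |-91| / √338 ≈ 4.950.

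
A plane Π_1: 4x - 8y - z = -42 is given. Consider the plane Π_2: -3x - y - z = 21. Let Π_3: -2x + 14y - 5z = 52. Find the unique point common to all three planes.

Solving the 3×3 linear system 4x - 8y - z = -42, -3x - y - z = 21, -2x + 14y - 5z = 52 (e.g. by elimination or Cramer's rule, determinant = 224) gives (-7, 2, -2).

(-7, 2, -2)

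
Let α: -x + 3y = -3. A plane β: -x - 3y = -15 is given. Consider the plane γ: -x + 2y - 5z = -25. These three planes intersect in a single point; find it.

(9, 2, 4)

Solving the 3×3 linear system -x + 3y = -3, -x - 3y = -15, -x + 2y - 5z = -25 (e.g. by elimination or Cramer's rule, determinant = -30) gives (9, 2, 4).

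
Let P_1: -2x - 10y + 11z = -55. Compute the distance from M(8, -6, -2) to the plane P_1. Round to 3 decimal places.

n·M − d = (-2)·(8) + (-10)·(-6) + (11)·(-2) − (-55) = 77; |n| = √225.
Distance = |77| / √225 = 77/√225 ≈ 5.133.

5.133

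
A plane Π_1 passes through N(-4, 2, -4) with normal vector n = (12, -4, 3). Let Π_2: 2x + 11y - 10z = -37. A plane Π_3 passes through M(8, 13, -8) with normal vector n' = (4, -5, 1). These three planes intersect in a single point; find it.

Π_1: n·r = n·N gives 12x - 4y + 3z = -68.
Π_3: n'·r = n'·M gives 4x - 5y + z = -41.
Solving the 3×3 linear system 12x - 4y + 3z = -68, 2x + 11y - 10z = -37, 4x - 5y + z = -41 (e.g. by elimination or Cramer's rule, determinant = -462) gives (-6, 5, 8).

(-6, 5, 8)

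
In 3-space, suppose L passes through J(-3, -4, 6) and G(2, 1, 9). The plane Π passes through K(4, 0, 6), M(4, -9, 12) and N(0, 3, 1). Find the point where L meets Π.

A direction vector for L is G − J = (5, 5, 3).
KM = (0, -9, 6), KN = (-4, 3, -5); a normal to Π is KM × KN = (27, -24, -36).
Using K: Π has equation 27x - 24y - 36z = -108.
Substitute r = (-3, -4, 6) + t(5, 5, 3) into the plane: -201 + (-93)t = -108, so t = -1.
Intersection: (-3, -4, 6) + (-1)·(5, 5, 3) = (-8, -9, 3).

(-8, -9, 3)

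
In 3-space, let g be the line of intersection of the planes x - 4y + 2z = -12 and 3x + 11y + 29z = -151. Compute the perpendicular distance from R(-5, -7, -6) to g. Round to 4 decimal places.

6.6213

Direction of g: (1, -4, 2) × (3, 11, 29) = (-138, -23, 23).
A point on g: solving the two plane equations with x = 4 gives (4, 1, -6).
Taking (4, 1, -6) on g with direction v = (-138, -23, 23): w = R − (4, 1, -6) = (-9, -8, 0), and w × v = (-184, 207, -897).
Distance = |w × v| / |v| = √881314 / √20102 ≈ 6.6213.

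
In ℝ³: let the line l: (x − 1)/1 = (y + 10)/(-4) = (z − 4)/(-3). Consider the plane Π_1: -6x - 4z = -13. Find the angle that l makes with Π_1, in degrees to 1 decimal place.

l has direction (1, -4, -3) through (1, -10, 4).
sin θ = |n·v| / (|n||v|) = |6| / (√52 · √26) = 0.16318.
θ ≈ 9.4°.

9.4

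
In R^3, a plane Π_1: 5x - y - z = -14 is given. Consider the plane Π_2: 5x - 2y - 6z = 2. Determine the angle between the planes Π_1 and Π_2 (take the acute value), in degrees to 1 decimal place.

38.0

cos θ = |n₁·n₂| / (|n₁||n₂|) = |33| / (√27 · √65).
θ = arccos(0.78773) ≈ 38.0°.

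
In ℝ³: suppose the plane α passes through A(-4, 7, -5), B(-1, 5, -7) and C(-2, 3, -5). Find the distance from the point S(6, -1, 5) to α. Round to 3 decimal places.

AB = (3, -2, -2), AC = (2, -4, 0); a normal to α is AB × AC = (-8, -4, -8).
Using A: α has equation -8x - 4y - 8z = 44.
n·S − d = (-8)·(6) + (-4)·(-1) + (-8)·(5) − 44 = -128; |n| = √144.
Distance = |-128| / √144 = 128/√144 ≈ 10.667.

10.667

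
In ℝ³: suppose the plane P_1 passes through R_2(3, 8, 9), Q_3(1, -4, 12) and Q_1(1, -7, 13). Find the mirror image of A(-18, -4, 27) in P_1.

(0, -16, -9)

R_2Q_3 = (-2, -12, 3), R_2Q_1 = (-2, -15, 4); a normal to P_1 is R_2Q_3 × R_2Q_1 = (-3, 2, 6).
Using R_2: P_1 has equation -3x + 2y + 6z = 61.
λ = (n·A − d)/|n|² = (208 − 61)/49 = 3.
Reflection = A − 2λn = (-18, -4, 27) − 6·(-3, 2, 6) = (0, -16, -9).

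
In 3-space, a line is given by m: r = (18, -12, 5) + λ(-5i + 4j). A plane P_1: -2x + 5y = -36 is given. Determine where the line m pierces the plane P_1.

(8, -4, 5)

Substitute r = (18, -12, 5) + t(-5, 4, 0) into the plane: -96 + 30t = -36, so t = 2.
Intersection: (18, -12, 5) + 2·(-5, 4, 0) = (8, -4, 5).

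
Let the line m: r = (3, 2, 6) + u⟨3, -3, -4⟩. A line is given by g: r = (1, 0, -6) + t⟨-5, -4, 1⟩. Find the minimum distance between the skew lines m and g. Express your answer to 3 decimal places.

Common perpendicular direction n = (3, -3, -4) × (-5, -4, 1) = (-19, 17, -27).
With w = (1, 0, -6) − (3, 2, 6) = (-2, -2, -12), w · n = 328.
Distance = |w · n| / |n| = |328| / √1379 ≈ 8.833.

8.833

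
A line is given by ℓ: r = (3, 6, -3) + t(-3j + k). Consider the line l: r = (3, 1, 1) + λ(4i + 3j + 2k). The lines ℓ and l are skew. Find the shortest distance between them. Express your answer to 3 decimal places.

Common perpendicular direction n = (0, -3, 1) × (4, 3, 2) = (-9, 4, 12).
With w = (3, 1, 1) − (3, 6, -3) = (0, -5, 4), w · n = 28.
Distance = |w · n| / |n| = |28| / √241 ≈ 1.804.

1.804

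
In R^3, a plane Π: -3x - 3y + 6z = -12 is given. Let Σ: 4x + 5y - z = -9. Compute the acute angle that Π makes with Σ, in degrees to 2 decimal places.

cos θ = |n₁·n₂| / (|n₁||n₂|) = |-33| / (√54 · √42).
θ = arccos(0.69293) ≈ 46.14°.

46.14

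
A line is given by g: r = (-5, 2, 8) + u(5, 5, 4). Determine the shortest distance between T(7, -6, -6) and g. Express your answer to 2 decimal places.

19.61

Taking (-5, 2, 8) on g with direction v = (5, 5, 4): w = T − (-5, 2, 8) = (12, -8, -14), and w × v = (38, -118, 100).
Distance = |w × v| / |v| = √25368 / √66 ≈ 19.61.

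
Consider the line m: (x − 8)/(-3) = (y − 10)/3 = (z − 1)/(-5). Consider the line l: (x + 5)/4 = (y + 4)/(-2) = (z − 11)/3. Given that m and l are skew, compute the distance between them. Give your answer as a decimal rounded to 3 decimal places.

m has direction (-3, 3, -5) through (8, 10, 1).
l has direction (4, -2, 3) through (-5, -4, 11).
Common perpendicular direction n = (-3, 3, -5) × (4, -2, 3) = (-1, -11, -6).
With w = (-5, -4, 11) − (8, 10, 1) = (-13, -14, 10), w · n = 107.
Distance = |w · n| / |n| = |107| / √158 ≈ 8.512.

8.512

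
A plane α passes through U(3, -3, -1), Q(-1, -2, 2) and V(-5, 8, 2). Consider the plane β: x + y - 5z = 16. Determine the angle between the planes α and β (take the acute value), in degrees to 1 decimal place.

UQ = (-4, 1, 3), UV = (-8, 11, 3); a normal to α is UQ × UV = (-30, -12, -36).
Using U: α has equation -30x - 12y - 36z = -18.
cos θ = |n₁·n₂| / (|n₁||n₂|) = |138| / (√2340 · √27).
θ = arccos(0.54902) ≈ 56.7°.

56.7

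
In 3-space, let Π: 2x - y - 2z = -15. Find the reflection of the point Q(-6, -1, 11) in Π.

(2, -5, 3)

λ = (n·Q − d)/|n|² = (-33 − (-15))/9 = -2.
Reflection = Q − 2λn = (-6, -1, 11) − (-4)·(2, -1, -2) = (2, -5, 3).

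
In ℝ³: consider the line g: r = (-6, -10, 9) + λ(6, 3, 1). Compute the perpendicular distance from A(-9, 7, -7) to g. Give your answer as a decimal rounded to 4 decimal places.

23.4034

Taking (-6, -10, 9) on g with direction v = (6, 3, 1): w = A − (-6, -10, 9) = (-3, 17, -16), and w × v = (65, -93, -111).
Distance = |w × v| / |v| = √25195 / √46 ≈ 23.4034.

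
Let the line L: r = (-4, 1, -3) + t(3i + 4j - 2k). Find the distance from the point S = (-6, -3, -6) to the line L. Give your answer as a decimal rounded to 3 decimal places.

4.491

Taking (-4, 1, -3) on L with direction v = (3, 4, -2): w = S − (-4, 1, -3) = (-2, -4, -3), and w × v = (20, -13, 4).
Distance = |w × v| / |v| = √585 / √29 ≈ 4.491.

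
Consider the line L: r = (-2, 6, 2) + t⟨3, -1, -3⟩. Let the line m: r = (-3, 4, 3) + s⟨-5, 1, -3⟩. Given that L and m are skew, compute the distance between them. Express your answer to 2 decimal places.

Common perpendicular direction n = (3, -1, -3) × (-5, 1, -3) = (6, 24, -2).
With w = (-3, 4, 3) − (-2, 6, 2) = (-1, -2, 1), w · n = -56.
Distance = |w · n| / |n| = |-56| / √616 ≈ 2.26.

2.26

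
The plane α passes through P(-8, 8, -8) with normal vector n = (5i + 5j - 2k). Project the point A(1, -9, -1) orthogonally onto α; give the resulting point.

(6, -4, -3)

α: n·r = n·P gives 5x + 5y - 2z = 16.
Foot = A − λn with λ = (n·A − d)/|n|² = (-38 − 16)/54 = -1.
Foot = (1, -9, -1) − (-1)·(5, 5, -2) = (6, -4, -3).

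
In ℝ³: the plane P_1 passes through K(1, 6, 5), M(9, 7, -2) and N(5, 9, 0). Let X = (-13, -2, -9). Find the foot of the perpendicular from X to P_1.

(-1, 7, 6)

KM = (8, 1, -7), KN = (4, 3, -5); a normal to P_1 is KM × KN = (16, 12, 20).
Using K: P_1 has equation 16x + 12y + 20z = 188.
Foot = X − λn with λ = (n·X − d)/|n|² = (-412 − 188)/800 = -3/4.
Foot = (-13, -2, -9) − (-3/4)·(16, 12, 20) = (-1, 7, 6).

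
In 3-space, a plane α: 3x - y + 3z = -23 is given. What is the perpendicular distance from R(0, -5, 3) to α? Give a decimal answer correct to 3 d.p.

8.488

n·R − d = (3)·(0) + (-1)·(-5) + (3)·(3) − (-23) = 37; |n| = √19.
Distance = |37| / √19 = 37/√19 ≈ 8.488.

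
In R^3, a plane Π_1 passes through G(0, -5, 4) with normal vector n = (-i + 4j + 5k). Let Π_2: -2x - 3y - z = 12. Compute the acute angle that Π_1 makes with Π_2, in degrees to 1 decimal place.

Π_1: n·r = n·G gives -x + 4y + 5z = 0.
cos θ = |n₁·n₂| / (|n₁||n₂|) = |-15| / (√42 · √14).
θ = arccos(0.61859) ≈ 51.8°.

51.8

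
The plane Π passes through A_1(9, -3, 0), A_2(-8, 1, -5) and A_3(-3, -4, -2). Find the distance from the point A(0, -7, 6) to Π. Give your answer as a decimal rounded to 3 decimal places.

A_1A_2 = (-17, 4, -5), A_1A_3 = (-12, -1, -2); a normal to Π is A_1A_2 × A_1A_3 = (-13, 26, 65).
Using A_1: Π has equation -13x + 26y + 65z = -195.
n·A − d = (-13)·(0) + (26)·(-7) + (65)·(6) − (-195) = 403; |n| = √5070.
Distance = |403| / √5070 = 403/√5070 ≈ 5.660.

5.660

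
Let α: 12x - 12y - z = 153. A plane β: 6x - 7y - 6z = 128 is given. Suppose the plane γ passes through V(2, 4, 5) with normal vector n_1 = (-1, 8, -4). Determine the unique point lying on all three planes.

(10, -2, -9)

γ: n_1·r = n_1·V gives -x + 8y - 4z = 10.
Solving the 3×3 linear system 12x - 12y - z = 153, 6x - 7y - 6z = 128, -x + 8y - 4z = 10 (e.g. by elimination or Cramer's rule, determinant = 511) gives (10, -2, -9).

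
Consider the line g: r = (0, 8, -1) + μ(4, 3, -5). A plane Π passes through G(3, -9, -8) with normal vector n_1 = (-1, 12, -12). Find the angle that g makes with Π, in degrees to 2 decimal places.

Π: n_1·r = n_1·G gives -x + 12y - 12z = -15.
sin θ = |n·v| / (|n||v|) = |92| / (√289 · √50) = 0.76534.
θ ≈ 49.94°.

49.94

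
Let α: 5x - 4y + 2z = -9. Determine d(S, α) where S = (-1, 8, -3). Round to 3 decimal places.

5.068

n·S − d = (5)·(-1) + (-4)·(8) + (2)·(-3) − (-9) = -34; |n| = √45.
Distance = |-34| / √45 = 34/√45 ≈ 5.068.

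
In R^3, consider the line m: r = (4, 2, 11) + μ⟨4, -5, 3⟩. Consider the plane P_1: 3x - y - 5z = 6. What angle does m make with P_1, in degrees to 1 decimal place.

2.7

sin θ = |n·v| / (|n||v|) = |2| / (√35 · √50) = 0.04781.
θ ≈ 2.7°.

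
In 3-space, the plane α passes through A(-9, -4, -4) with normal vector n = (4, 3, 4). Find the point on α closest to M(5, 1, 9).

α: n·r = n·A gives 4x + 3y + 4z = -64.
Foot = M − λn with λ = (n·M − d)/|n|² = (59 − (-64))/41 = 3.
Foot = (5, 1, 9) − 3·(4, 3, 4) = (-7, -8, -3).

(-7, -8, -3)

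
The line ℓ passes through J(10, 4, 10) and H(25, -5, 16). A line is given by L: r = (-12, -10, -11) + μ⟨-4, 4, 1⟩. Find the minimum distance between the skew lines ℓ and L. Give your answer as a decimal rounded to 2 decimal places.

A direction vector for ℓ is H − J = (15, -9, 6).
Common perpendicular direction n = (15, -9, 6) × (-4, 4, 1) = (-33, -39, 24).
With w = (-12, -10, -11) − (10, 4, 10) = (-22, -14, -21), w · n = 768.
Distance = |w · n| / |n| = |768| / √3186 ≈ 13.61.

13.61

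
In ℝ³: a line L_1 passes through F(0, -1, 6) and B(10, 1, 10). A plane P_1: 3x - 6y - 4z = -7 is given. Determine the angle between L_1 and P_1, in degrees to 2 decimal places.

1.34

A direction vector for L_1 is B − F = (10, 2, 4).
sin θ = |n·v| / (|n||v|) = |2| / (√61 · √120) = 0.02338.
θ ≈ 1.34°.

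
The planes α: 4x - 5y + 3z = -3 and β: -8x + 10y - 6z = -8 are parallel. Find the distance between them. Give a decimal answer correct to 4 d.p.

0.9899

Rescale β by 1/(-2): 4x - 5y + 3z = 4. Then distance = |-3 − 4| / √50 ≈ 0.9899.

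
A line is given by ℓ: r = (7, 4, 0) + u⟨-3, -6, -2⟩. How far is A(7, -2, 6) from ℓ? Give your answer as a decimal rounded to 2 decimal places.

Taking (7, 4, 0) on ℓ with direction v = (-3, -6, -2): w = A − (7, 4, 0) = (0, -6, 6), and w × v = (48, -18, -18).
Distance = |w × v| / |v| = √2952 / √49 ≈ 7.76.

7.76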